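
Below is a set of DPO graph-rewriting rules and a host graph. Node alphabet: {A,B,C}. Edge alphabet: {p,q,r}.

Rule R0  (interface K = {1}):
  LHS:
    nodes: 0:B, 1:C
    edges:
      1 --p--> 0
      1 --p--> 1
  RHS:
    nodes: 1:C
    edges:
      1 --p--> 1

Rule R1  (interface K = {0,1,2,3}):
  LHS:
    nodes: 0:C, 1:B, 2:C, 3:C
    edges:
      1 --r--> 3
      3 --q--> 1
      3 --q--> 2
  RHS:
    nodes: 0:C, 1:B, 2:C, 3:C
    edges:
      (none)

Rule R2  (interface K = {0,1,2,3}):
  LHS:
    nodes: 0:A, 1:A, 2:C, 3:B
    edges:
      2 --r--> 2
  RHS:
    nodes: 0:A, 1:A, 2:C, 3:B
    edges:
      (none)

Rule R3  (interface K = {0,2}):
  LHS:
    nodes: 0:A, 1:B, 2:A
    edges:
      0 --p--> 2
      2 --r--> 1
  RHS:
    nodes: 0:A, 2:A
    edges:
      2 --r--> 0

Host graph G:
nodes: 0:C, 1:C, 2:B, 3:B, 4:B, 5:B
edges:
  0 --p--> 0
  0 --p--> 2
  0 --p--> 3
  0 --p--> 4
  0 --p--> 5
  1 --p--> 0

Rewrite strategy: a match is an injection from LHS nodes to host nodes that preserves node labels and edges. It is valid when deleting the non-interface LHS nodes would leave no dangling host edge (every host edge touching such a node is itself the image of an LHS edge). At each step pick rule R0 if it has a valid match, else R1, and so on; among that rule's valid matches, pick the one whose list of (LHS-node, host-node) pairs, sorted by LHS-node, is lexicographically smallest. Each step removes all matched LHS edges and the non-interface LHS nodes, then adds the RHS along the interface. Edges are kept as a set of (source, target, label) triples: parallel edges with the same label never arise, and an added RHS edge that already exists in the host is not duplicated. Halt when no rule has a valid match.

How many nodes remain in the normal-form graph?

[0] host  ⇒  6 nodes, 6 edges  {0-p->0 0-p->2 0-p->3 0-p->4 0-p->5 1-p->0}
[1] R0 @ {0↦2, 1↦0}  ⇒  5 nodes, 5 edges  {0-p->0 0-p->3 0-p->4 0-p->5 1-p->0}
[2] R0 @ {0↦3, 1↦0}  ⇒  4 nodes, 4 edges  {0-p->0 0-p->4 0-p->5 1-p->0}
[3] R0 @ {0↦4, 1↦0}  ⇒  3 nodes, 3 edges  {0-p->0 0-p->5 1-p->0}
[4] R0 @ {0↦5, 1↦0}  ⇒  2 nodes, 2 edges  {0-p->0 1-p->0}
final graph: no rule applies after step 4
NF nodes: {0:C, 1:C}

Answer: 2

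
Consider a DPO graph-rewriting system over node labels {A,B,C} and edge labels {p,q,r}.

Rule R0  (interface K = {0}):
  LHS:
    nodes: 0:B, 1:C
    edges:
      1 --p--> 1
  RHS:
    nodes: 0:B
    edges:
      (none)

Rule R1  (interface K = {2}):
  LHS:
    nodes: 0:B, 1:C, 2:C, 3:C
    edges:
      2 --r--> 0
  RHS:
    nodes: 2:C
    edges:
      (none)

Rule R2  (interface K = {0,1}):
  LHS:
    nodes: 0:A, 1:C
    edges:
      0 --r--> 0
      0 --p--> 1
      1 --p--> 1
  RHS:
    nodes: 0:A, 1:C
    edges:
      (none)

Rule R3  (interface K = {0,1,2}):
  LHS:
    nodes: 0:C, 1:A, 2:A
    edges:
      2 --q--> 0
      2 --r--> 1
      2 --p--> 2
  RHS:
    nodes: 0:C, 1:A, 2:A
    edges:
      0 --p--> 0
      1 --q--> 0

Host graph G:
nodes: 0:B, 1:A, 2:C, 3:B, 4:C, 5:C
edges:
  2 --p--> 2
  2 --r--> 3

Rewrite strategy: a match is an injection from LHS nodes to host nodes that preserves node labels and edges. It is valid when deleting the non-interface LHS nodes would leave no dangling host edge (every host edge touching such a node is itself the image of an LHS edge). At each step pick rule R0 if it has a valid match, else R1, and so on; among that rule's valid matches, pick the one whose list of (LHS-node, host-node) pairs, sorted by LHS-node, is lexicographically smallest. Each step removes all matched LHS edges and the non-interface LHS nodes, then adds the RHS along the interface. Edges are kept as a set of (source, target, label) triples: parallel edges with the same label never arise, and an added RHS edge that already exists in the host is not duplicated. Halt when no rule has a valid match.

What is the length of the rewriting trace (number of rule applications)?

[0] host  ⇒  6 nodes, 2 edges  {2-p->2 2-r->3}
[1] R1 @ {0↦3, 1↦4, 2↦2, 3↦5}  ⇒  3 nodes, 1 edges  {2-p->2}
[2] R0 @ {0↦0, 1↦2}  ⇒  2 nodes, 0 edges  {∅}
normal form: no rule applies after step 2

Answer: 2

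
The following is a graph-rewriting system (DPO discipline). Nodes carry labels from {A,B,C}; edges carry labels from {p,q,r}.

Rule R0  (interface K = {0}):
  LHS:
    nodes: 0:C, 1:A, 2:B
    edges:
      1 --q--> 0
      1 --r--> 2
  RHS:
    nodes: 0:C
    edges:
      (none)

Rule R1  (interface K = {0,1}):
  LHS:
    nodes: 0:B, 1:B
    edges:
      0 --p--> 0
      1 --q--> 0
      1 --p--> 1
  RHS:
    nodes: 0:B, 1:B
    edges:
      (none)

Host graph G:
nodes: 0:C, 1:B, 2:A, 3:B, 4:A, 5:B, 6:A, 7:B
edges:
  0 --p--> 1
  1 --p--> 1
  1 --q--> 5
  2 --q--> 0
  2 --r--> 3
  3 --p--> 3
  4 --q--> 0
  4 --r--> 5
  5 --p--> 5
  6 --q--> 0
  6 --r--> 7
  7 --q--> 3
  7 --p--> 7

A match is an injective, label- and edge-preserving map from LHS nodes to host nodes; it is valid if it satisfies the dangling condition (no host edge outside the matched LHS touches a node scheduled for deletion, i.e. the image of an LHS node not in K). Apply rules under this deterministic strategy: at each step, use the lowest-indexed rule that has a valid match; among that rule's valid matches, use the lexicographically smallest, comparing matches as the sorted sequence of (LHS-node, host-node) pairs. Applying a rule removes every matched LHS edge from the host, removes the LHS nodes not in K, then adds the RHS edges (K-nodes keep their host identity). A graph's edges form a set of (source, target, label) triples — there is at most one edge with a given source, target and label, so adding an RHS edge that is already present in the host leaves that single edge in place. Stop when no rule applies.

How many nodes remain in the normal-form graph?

Answer: 2

Steps:
start.  V:8 E:13  edges: 0-p->1 1-p->1 1-q->5 2-q->0 2-r->3 3-p->3 4-q->0 4-r->5 5-p->5 6-q->0 6-r->7 7-q->3 7-p->7
1. fire R1 via {0↦3, 1↦7}  →  V:8 E:10  edges: 0-p->1 1-p->1 1-q->5 2-q->0 2-r->3 4-q->0 4-r->5 5-p->5 6-q->0 6-r->7
2. fire R0 via {0↦0, 1↦2, 2↦3}  →  V:6 E:8  edges: 0-p->1 1-p->1 1-q->5 4-q->0 4-r->5 5-p->5 6-q->0 6-r->7
3. fire R0 via {0↦0, 1↦6, 2↦7}  →  V:4 E:6  edges: 0-p->1 1-p->1 1-q->5 4-q->0 4-r->5 5-p->5
4. fire R1 via {0↦5, 1↦1}  →  V:4 E:3  edges: 0-p->1 4-q->0 4-r->5
5. fire R0 via {0↦0, 1↦4, 2↦5}  →  V:2 E:1  edges: 0-p->1
final graph: no rule applies after step 5
NF nodes: {0:C, 1:B}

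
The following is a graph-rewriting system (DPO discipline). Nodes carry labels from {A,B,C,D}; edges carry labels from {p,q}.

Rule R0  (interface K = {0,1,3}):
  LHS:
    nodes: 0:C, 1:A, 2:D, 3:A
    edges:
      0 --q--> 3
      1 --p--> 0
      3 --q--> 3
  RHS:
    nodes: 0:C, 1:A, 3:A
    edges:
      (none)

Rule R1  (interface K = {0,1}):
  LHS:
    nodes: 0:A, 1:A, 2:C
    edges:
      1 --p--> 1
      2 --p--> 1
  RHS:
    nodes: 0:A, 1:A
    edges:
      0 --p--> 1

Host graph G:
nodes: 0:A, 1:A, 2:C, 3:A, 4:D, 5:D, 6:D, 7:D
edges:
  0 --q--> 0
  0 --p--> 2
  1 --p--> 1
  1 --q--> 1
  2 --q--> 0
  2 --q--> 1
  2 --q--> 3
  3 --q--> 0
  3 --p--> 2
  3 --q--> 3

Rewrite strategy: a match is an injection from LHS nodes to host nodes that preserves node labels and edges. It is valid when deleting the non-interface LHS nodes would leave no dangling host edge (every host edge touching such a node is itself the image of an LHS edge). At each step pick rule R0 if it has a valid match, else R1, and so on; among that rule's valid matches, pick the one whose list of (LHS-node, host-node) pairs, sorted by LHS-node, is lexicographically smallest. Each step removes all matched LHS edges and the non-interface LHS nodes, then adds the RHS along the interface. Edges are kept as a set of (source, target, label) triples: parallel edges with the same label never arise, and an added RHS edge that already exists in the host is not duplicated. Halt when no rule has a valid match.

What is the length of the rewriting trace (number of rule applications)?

Answer: 2

Derivation:
start.  V:8 E:10  edges: 0-q->0 0-p->2 1-p->1 1-q->1 2-q->0 2-q->1 2-q->3 3-q->0 3-p->2 3-q->3
1. fire R0 via {0↦2, 1↦0, 2↦4, 3↦1}  →  V:7 E:7  edges: 0-q->0 1-p->1 2-q->0 2-q->3 3-q->0 3-p->2 3-q->3
2. fire R0 via {0↦2, 1↦3, 2↦5, 3↦0}  →  V:6 E:4  edges: 1-p->1 2-q->3 3-q->0 3-q->3
halt: no rule applies after step 2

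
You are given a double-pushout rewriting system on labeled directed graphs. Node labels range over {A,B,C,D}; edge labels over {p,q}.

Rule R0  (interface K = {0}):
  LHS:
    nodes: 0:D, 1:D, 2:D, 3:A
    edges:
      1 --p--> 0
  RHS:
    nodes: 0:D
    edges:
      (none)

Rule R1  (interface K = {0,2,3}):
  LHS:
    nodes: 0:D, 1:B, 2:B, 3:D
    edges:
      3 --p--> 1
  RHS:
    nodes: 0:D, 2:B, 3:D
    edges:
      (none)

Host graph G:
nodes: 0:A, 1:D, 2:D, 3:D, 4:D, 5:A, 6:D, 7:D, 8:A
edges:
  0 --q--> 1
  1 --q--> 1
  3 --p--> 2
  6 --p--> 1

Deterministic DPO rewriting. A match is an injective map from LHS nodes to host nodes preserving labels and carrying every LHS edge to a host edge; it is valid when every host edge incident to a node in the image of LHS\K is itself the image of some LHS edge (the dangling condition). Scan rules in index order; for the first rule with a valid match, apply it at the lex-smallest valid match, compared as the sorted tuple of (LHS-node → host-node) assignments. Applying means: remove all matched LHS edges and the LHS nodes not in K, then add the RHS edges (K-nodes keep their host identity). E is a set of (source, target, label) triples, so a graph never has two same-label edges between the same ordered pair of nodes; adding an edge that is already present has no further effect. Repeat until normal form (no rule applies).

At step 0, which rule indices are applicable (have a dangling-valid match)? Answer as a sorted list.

R0: 8 valid matches — {0↦1, 1↦6, 2↦4, 3↦5}, {0↦1, 1↦6, 2↦4, 3↦8}, {0↦1, 1↦6, 2↦7, 3↦5} (+5 more)
R1: no valid match — LHS pattern not found

Answer: [R0]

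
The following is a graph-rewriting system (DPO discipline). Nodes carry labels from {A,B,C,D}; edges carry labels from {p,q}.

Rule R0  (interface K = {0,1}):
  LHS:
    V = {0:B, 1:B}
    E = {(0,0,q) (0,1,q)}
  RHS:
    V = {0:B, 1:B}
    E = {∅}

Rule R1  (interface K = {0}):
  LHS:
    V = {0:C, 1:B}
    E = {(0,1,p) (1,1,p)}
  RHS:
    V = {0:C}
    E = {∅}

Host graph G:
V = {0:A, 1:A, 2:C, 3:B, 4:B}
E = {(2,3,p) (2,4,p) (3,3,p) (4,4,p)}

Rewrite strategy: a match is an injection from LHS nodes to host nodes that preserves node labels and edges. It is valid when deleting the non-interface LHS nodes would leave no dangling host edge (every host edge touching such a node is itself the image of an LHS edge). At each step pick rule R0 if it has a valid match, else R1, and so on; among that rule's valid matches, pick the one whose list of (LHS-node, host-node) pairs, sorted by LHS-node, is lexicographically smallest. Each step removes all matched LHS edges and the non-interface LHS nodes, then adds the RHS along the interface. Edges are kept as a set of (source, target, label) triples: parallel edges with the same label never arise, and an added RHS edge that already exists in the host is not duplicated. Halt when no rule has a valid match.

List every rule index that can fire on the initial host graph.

Answer: [R1]

Derivation:
R0: no valid match — LHS pattern not found
R1: 2 valid matches — {0↦2, 1↦3}, {0↦2, 1↦4}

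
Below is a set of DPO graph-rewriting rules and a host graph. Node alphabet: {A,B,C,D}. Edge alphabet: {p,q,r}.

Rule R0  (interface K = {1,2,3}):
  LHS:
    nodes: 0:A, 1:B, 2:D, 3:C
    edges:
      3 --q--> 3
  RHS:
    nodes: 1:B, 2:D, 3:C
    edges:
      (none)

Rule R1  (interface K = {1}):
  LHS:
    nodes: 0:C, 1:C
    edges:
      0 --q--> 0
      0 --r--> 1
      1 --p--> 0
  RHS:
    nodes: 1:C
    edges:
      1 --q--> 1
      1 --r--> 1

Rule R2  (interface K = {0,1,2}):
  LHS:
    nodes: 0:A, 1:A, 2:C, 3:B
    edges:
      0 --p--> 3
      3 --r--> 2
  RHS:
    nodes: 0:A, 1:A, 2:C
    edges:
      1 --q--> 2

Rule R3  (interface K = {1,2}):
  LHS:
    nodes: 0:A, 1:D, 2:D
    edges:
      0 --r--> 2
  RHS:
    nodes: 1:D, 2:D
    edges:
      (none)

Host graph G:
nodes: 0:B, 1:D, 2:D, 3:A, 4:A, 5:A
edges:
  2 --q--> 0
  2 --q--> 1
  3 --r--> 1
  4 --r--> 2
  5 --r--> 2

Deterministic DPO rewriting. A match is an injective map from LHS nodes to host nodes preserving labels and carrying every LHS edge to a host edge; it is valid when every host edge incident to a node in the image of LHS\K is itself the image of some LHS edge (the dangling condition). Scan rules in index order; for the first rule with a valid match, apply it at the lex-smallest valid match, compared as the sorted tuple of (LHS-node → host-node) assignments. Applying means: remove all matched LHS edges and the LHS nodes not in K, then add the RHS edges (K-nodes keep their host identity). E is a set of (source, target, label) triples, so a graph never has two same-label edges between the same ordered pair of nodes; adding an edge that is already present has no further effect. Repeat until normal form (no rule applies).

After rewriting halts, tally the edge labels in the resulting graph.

[0] host  ⇒  6 nodes, 5 edges  {2-q->0 2-q->1 3-r->1 4-r->2 5-r->2}
[1] R3 @ {0↦3, 1↦2, 2↦1}  ⇒  5 nodes, 4 edges  {2-q->0 2-q->1 4-r->2 5-r->2}
[2] R3 @ {0↦4, 1↦1, 2↦2}  ⇒  4 nodes, 3 edges  {2-q->0 2-q->1 5-r->2}
[3] R3 @ {0↦5, 1↦1, 2↦2}  ⇒  3 nodes, 2 edges  {2-q->0 2-q->1}
halt: no rule applies after step 3
NF edges: [(2, 0, 'q'), (2, 1, 'q')]

Answer: q:2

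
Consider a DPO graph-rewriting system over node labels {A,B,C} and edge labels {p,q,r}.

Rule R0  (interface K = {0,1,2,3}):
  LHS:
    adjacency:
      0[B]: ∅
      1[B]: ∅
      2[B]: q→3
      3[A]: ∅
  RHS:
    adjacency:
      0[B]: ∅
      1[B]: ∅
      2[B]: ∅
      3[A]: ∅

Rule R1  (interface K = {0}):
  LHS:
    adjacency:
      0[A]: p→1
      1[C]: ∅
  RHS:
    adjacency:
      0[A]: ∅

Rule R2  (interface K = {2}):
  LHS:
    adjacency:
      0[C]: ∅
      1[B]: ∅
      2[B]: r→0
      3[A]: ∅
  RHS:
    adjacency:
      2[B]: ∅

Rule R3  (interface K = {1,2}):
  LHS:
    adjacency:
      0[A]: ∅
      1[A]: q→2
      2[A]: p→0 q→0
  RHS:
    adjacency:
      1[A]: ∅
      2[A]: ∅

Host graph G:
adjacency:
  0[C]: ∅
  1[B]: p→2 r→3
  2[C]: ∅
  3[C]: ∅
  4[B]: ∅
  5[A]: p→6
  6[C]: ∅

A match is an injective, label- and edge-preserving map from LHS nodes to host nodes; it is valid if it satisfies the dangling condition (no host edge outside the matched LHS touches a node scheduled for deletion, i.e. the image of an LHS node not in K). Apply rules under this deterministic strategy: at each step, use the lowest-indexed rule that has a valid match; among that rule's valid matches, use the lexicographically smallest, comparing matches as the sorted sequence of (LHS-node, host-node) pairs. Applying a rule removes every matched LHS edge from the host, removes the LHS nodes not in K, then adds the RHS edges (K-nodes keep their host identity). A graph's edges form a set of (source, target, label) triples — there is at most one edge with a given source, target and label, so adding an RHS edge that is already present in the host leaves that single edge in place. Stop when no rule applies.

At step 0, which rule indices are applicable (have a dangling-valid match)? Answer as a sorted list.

R0: no valid match — LHS pattern not found
R1: 1 valid match — {0↦5, 1↦6}
R2: no valid match — 1 raw match, all fail dangling condition
R3: no valid match — LHS pattern not found

Answer: [R1]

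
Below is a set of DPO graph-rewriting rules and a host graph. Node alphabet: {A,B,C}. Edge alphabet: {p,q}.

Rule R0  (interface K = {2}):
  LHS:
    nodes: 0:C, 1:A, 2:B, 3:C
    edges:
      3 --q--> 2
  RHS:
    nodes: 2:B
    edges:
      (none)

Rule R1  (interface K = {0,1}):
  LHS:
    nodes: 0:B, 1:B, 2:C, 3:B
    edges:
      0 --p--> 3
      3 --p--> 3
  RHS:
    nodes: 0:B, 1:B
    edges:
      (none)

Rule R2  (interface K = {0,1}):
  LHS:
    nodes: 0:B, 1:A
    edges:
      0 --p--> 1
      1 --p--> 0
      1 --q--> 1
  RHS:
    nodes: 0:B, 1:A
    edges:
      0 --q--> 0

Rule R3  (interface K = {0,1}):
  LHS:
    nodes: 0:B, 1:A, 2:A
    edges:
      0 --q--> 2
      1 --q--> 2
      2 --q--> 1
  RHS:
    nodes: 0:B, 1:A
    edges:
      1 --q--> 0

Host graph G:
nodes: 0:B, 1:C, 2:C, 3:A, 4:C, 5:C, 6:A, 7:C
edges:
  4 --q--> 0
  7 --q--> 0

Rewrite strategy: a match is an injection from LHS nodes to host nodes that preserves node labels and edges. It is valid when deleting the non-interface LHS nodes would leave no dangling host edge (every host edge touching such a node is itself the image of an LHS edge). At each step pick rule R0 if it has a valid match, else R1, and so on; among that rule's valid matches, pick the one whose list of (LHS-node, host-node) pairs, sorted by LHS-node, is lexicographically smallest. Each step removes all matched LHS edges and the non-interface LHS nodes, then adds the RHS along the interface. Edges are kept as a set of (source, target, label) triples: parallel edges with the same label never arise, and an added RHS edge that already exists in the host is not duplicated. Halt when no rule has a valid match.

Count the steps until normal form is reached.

Answer: 2

Rewrite trace:
start.  V:8 E:2  edges: 4-q->0 7-q->0
1. fire R0 via {0↦1, 1↦3, 2↦0, 3↦4}  →  V:5 E:1  edges: 7-q->0
2. fire R0 via {0↦2, 1↦6, 2↦0, 3↦7}  →  V:2 E:0  edges: ∅
halt: no rule applies after step 2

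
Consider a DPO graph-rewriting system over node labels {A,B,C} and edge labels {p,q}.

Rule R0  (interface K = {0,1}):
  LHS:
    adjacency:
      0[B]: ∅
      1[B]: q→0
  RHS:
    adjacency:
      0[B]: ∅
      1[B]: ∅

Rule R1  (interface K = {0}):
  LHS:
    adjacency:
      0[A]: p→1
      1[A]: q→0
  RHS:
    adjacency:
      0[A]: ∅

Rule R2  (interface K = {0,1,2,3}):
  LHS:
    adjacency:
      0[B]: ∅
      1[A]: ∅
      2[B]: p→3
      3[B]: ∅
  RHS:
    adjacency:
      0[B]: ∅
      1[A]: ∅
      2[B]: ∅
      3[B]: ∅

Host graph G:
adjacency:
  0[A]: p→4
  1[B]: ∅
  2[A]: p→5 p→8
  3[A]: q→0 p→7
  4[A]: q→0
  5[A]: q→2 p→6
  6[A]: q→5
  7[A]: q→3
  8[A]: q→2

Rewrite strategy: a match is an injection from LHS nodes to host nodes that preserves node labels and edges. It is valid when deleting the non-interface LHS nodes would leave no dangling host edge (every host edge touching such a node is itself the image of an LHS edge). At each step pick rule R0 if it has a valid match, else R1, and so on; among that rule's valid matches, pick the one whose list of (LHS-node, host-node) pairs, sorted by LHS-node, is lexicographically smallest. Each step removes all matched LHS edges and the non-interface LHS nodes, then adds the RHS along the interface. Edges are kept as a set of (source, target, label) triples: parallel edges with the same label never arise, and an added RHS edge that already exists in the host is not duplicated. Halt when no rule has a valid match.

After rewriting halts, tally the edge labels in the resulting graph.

Answer: q:1

Derivation:
initial: |V|=9 |E|=11  E = 0-p->4 2-p->5 2-p->8 3-q->0 3-p->7 4-q->0 5-q->2 5-p->6 6-q->5 7-q->3 8-q->2
step 1: apply R1 at {0↦0, 1↦4}  → |V|=8 |E|=9  E = 2-p->5 2-p->8 3-q->0 3-p->7 5-q->2 5-p->6 6-q->5 7-q->3 8-q->2
step 2: apply R1 at {0↦2, 1↦8}  → |V|=7 |E|=7  E = 2-p->5 3-q->0 3-p->7 5-q->2 5-p->6 6-q->5 7-q->3
step 3: apply R1 at {0↦3, 1↦7}  → |V|=6 |E|=5  E = 2-p->5 3-q->0 5-q->2 5-p->6 6-q->5
step 4: apply R1 at {0↦5, 1↦6}  → |V|=5 |E|=3  E = 2-p->5 3-q->0 5-q->2
step 5: apply R1 at {0↦2, 1↦5}  → |V|=4 |E|=1  E = 3-q->0
final graph: no rule applies after step 5
NF edges: [(3, 0, 'q')]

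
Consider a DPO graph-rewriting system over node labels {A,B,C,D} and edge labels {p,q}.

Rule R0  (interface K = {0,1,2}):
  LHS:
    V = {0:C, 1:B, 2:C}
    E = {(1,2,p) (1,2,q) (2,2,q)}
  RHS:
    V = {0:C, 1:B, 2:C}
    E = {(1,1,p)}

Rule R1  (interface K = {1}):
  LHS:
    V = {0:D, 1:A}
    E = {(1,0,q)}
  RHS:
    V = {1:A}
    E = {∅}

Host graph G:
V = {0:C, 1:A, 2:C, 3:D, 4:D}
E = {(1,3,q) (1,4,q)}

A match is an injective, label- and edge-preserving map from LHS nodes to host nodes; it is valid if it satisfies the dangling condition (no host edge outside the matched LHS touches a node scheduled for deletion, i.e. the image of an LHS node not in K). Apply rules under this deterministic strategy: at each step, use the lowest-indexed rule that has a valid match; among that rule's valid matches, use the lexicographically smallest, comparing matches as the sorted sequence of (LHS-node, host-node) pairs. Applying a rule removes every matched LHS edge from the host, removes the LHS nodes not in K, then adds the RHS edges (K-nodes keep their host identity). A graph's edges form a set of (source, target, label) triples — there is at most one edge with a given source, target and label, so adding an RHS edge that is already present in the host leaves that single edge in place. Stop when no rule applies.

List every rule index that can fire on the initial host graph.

Answer: [R1]

Rewrite trace:
R0: no valid match — LHS pattern not found
R1: 2 valid matches — {0↦3, 1↦1}, {0↦4, 1↦1}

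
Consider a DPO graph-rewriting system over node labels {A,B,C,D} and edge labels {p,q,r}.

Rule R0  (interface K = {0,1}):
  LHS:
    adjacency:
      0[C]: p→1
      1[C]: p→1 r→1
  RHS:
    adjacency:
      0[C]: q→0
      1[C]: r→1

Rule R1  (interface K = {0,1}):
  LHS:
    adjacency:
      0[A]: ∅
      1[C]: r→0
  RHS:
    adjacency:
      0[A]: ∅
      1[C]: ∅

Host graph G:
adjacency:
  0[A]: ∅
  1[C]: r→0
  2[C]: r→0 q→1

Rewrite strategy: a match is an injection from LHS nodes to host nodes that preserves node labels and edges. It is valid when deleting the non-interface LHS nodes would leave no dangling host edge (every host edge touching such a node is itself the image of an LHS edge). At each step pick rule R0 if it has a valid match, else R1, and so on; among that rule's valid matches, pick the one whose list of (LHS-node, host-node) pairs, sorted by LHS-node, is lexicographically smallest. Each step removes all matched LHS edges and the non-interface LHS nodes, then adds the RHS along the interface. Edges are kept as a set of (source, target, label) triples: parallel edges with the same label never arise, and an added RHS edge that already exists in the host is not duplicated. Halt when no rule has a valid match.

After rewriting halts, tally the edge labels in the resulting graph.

Answer: q:1

Derivation:
start.  V:3 E:3  edges: 1-r->0 2-r->0 2-q->1
1. fire R1 via {0↦0, 1↦1}  →  V:3 E:2  edges: 2-r->0 2-q->1
2. fire R1 via {0↦0, 1↦2}  →  V:3 E:1  edges: 2-q->1
final graph: no rule applies after step 2
NF edges: [(2, 1, 'q')]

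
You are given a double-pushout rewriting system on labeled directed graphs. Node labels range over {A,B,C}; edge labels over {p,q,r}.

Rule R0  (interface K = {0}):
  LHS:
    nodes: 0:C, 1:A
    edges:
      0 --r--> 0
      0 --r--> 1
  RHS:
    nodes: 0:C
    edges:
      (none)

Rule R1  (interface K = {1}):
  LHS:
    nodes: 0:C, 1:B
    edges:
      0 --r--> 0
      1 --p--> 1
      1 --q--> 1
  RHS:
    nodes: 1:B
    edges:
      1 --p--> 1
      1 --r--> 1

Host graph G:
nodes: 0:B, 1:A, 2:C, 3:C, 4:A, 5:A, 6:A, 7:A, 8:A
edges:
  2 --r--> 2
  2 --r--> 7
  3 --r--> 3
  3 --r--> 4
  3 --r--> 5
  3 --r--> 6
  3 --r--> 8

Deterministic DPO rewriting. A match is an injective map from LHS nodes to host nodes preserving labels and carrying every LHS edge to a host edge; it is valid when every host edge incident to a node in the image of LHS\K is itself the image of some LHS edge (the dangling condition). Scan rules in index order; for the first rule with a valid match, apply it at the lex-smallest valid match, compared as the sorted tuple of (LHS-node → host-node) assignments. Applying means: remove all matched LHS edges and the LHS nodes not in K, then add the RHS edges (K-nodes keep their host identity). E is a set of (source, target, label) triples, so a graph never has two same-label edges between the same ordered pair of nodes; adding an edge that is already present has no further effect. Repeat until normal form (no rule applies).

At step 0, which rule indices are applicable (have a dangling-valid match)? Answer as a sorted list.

R0: 5 valid matches — {0↦2, 1↦7}, {0↦3, 1↦4}, {0↦3, 1↦5} (+2 more)
R1: no valid match — LHS pattern not found

Answer: [R0]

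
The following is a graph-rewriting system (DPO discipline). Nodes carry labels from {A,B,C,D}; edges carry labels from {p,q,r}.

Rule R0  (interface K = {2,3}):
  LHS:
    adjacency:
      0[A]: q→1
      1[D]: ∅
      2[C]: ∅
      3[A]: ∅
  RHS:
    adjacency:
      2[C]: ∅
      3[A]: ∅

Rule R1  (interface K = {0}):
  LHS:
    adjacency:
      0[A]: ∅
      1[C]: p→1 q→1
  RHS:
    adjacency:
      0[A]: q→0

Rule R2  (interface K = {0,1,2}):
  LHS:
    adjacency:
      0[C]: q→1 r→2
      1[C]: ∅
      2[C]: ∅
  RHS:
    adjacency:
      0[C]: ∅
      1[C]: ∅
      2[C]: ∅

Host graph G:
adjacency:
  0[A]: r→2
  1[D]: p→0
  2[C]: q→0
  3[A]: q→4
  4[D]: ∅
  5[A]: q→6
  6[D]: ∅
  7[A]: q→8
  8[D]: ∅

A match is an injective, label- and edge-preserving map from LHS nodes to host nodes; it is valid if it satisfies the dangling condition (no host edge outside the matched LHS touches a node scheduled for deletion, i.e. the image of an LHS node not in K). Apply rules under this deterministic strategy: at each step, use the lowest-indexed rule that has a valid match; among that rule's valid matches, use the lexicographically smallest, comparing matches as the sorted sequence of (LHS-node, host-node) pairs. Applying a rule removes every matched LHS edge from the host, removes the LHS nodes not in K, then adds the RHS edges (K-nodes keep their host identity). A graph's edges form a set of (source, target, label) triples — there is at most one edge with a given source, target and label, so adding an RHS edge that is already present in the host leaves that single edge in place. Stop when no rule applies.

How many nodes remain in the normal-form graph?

[0] host  ⇒  9 nodes, 6 edges  {0-r->2 1-p->0 2-q->0 3-q->4 5-q->6 7-q->8}
[1] R0 @ {0↦3, 1↦4, 2↦2, 3↦0}  ⇒  7 nodes, 5 edges  {0-r->2 1-p->0 2-q->0 5-q->6 7-q->8}
[2] R0 @ {0↦5, 1↦6, 2↦2, 3↦0}  ⇒  5 nodes, 4 edges  {0-r->2 1-p->0 2-q->0 7-q->8}
[3] R0 @ {0↦7, 1↦8, 2↦2, 3↦0}  ⇒  3 nodes, 3 edges  {0-r->2 1-p->0 2-q->0}
halt: no rule applies after step 3
NF nodes: {0:A, 1:D, 2:C}

Answer: 3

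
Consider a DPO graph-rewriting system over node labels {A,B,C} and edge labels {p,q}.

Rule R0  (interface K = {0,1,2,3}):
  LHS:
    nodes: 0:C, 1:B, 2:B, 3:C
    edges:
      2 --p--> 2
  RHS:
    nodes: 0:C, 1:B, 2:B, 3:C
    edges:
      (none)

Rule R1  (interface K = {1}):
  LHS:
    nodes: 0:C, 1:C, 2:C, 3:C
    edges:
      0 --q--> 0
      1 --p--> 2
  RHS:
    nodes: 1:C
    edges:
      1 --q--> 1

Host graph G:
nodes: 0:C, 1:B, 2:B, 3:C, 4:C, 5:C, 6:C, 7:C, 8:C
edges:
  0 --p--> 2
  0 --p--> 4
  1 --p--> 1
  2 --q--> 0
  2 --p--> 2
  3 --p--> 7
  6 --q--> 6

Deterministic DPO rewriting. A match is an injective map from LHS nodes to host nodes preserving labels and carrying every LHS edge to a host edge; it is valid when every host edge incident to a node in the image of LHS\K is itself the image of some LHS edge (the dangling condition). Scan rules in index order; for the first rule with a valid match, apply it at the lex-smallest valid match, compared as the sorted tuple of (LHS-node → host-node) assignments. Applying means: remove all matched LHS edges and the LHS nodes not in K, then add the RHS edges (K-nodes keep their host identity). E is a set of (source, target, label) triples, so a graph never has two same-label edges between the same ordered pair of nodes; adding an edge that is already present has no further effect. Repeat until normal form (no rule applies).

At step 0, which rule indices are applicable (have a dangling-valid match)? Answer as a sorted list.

R0: 84 valid matches — {0↦0, 1↦1, 2↦2, 3↦3}, {0↦0, 1↦1, 2↦2, 3↦4}, {0↦0, 1↦1, 2↦2, 3↦5} (+81 more)
R1: 4 valid matches — {0↦6, 1↦0, 2↦4, 3↦5}, {0↦6, 1↦0, 2↦4, 3↦8}, {0↦6, 1↦3, 2↦7, 3↦5} (+1 more)

Answer: [R0,R1]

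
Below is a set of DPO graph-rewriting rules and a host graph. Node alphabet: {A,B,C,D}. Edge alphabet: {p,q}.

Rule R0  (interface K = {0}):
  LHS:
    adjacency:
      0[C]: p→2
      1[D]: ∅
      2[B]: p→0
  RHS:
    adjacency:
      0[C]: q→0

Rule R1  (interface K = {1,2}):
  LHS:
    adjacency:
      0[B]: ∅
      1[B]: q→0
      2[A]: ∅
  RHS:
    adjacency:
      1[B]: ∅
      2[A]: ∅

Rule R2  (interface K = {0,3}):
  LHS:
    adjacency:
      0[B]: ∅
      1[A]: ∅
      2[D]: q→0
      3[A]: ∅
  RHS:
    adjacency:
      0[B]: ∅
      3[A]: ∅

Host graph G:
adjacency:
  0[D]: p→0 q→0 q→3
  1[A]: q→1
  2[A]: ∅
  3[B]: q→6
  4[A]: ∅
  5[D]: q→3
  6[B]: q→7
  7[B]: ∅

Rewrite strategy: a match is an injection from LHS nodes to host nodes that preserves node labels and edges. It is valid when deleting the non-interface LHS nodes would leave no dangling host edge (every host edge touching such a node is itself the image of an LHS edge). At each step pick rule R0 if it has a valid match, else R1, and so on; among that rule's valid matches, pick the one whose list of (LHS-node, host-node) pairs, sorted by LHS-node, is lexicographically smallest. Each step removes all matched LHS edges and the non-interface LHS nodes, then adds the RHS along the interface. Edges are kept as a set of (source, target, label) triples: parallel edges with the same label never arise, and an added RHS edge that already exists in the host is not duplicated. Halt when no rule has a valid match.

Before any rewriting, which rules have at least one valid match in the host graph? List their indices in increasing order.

Answer: [R1,R2]

Rewrite trace:
R0: no valid match — LHS pattern not found
R1: 3 valid matches — {0↦7, 1↦6, 2↦1}, {0↦7, 1↦6, 2↦2}, {0↦7, 1↦6, 2↦4}
R2: 4 valid matches — {0↦3, 1↦2, 2↦5, 3↦1}, {0↦3, 1↦2, 2↦5, 3↦4}, {0↦3, 1↦4, 2↦5, 3↦1} (+1 more)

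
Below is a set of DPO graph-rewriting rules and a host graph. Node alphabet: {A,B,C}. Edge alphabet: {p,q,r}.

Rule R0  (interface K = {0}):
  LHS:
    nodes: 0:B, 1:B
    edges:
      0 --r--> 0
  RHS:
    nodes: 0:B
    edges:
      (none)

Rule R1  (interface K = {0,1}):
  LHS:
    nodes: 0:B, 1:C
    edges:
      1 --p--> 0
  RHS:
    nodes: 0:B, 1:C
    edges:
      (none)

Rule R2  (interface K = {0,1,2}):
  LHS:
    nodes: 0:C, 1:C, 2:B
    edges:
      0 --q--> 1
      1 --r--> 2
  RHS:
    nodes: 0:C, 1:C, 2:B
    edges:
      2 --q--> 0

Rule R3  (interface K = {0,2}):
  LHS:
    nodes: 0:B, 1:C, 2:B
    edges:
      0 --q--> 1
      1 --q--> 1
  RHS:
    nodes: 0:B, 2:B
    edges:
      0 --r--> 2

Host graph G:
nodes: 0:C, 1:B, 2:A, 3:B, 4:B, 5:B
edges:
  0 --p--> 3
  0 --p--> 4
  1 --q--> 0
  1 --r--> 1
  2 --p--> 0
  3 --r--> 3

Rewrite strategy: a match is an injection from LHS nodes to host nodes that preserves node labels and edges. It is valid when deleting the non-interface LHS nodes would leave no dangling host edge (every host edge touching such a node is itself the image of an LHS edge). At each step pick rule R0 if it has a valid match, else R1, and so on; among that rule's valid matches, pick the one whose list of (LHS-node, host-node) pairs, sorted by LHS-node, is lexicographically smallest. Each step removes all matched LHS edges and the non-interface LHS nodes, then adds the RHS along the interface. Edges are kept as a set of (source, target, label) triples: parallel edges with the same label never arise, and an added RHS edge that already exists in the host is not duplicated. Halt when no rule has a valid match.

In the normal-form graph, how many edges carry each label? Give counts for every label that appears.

[0] host  ⇒  6 nodes, 6 edges  {0-p->3 0-p->4 1-q->0 1-r->1 2-p->0 3-r->3}
[1] R0 @ {0↦1, 1↦5}  ⇒  5 nodes, 5 edges  {0-p->3 0-p->4 1-q->0 2-p->0 3-r->3}
[2] R1 @ {0↦3, 1↦0}  ⇒  5 nodes, 4 edges  {0-p->4 1-q->0 2-p->0 3-r->3}
[3] R1 @ {0↦4, 1↦0}  ⇒  5 nodes, 3 edges  {1-q->0 2-p->0 3-r->3}
[4] R0 @ {0↦3, 1↦4}  ⇒  4 nodes, 2 edges  {1-q->0 2-p->0}
final graph: no rule applies after step 4
NF edges: [(1, 0, 'q'), (2, 0, 'p')]

Answer: p:1 q:1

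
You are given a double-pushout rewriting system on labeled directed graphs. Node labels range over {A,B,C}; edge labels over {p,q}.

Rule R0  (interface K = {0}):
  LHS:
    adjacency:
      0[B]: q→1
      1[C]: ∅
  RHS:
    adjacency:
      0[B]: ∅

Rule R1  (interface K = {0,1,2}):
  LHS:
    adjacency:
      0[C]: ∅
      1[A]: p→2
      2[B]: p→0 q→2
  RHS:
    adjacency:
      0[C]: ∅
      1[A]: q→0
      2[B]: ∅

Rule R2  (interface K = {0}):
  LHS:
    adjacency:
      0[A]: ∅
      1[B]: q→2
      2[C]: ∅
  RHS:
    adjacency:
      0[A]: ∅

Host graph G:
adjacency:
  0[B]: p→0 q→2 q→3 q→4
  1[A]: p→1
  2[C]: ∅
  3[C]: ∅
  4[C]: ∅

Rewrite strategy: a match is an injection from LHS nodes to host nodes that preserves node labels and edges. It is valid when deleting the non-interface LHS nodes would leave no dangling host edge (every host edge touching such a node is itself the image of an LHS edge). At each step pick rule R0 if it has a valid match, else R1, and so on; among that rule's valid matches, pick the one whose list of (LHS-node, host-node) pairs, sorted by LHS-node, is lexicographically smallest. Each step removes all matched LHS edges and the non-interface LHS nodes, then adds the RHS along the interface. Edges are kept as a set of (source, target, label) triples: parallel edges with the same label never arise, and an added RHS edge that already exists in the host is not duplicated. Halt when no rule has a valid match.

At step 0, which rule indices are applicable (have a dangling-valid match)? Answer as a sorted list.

R0: 3 valid matches — {0↦0, 1↦2}, {0↦0, 1↦3}, {0↦0, 1↦4}
R1: no valid match — LHS pattern not found
R2: no valid match — 3 raw matches, all fail dangling condition

Answer: [R0]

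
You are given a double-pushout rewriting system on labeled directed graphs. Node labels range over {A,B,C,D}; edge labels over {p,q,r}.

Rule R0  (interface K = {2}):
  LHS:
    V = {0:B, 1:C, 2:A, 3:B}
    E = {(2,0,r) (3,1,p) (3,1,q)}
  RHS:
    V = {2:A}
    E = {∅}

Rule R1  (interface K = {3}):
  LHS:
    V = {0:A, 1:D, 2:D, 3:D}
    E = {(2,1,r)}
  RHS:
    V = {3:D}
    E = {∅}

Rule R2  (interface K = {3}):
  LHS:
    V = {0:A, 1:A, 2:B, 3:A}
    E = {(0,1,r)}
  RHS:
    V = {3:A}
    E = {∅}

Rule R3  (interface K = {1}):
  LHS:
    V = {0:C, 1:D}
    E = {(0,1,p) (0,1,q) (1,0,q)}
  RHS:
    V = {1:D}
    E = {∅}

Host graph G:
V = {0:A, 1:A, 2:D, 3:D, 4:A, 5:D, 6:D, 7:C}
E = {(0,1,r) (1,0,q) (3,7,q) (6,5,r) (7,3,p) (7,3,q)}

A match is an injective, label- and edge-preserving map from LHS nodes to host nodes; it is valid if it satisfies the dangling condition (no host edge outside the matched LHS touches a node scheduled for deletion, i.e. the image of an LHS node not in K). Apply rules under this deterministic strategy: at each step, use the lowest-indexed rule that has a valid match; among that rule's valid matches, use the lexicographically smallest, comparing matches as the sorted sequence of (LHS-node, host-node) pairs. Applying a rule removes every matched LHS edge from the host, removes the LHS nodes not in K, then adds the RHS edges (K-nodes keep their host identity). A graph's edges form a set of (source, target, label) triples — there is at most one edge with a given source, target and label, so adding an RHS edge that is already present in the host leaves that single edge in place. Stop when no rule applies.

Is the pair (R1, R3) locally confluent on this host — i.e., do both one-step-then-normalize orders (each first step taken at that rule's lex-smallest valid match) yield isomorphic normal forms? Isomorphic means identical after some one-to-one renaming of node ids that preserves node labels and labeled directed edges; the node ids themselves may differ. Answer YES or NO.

Answer: YES

Rewrite trace:
branch R1-first: apply at {0↦4, 1↦5, 2↦6, 3↦2} → |E|=5, then 1 more step(s) → NF |V|=4 |E|=2 V={0:A, 1:A, 2:D, 3:D} E=0-r->1 1-q->0
branch R3-first: apply at {0↦7, 1↦3} → |E|=3, then 1 more step(s) → NF |V|=4 |E|=2 V={0:A, 1:A, 2:D, 3:D} E=0-r->1 1-q->0
graphs isomorphic (equal up to label-preserving node renaming)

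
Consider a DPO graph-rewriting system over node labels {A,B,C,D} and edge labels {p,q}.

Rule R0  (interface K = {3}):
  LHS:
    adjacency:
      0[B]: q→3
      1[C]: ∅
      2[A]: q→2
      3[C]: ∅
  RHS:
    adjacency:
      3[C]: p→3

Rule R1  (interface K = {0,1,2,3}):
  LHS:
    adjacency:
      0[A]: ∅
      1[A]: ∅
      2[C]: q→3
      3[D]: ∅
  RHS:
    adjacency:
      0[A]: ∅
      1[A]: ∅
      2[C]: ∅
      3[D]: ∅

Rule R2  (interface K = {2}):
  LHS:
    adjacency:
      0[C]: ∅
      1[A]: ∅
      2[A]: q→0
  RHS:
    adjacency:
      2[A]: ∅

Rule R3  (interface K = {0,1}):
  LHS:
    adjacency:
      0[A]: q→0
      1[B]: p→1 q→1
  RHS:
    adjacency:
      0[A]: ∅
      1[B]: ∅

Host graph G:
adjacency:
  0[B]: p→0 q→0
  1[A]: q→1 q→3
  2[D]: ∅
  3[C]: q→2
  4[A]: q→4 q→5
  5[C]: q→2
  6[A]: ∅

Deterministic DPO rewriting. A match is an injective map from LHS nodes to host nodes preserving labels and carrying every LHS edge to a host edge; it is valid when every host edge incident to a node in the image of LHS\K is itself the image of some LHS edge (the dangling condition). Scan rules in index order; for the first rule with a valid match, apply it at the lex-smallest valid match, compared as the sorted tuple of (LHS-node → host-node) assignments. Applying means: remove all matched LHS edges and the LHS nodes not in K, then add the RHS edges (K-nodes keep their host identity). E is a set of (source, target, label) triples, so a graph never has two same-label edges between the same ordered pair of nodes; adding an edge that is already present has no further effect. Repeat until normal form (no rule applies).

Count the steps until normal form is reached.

Answer: 5

Steps:
[0] host  ⇒  7 nodes, 8 edges  {0-p->0 0-q->0 1-q->1 1-q->3 3-q->2 4-q->4 4-q->5 5-q->2}
[1] R1 @ {0↦1, 1↦4, 2↦3, 3↦2}  ⇒  7 nodes, 7 edges  {0-p->0 0-q->0 1-q->1 1-q->3 4-q->4 4-q->5 5-q->2}
[2] R1 @ {0↦1, 1↦4, 2↦5, 3↦2}  ⇒  7 nodes, 6 edges  {0-p->0 0-q->0 1-q->1 1-q->3 4-q->4 4-q->5}
[3] R2 @ {0↦3, 1↦6, 2↦1}  ⇒  5 nodes, 5 edges  {0-p->0 0-q->0 1-q->1 4-q->4 4-q->5}
[4] R3 @ {0↦1, 1↦0}  ⇒  5 nodes, 2 edges  {4-q->4 4-q->5}
[5] R2 @ {0↦5, 1↦1, 2↦4}  ⇒  3 nodes, 1 edges  {4-q->4}
normal form: no rule applies after step 5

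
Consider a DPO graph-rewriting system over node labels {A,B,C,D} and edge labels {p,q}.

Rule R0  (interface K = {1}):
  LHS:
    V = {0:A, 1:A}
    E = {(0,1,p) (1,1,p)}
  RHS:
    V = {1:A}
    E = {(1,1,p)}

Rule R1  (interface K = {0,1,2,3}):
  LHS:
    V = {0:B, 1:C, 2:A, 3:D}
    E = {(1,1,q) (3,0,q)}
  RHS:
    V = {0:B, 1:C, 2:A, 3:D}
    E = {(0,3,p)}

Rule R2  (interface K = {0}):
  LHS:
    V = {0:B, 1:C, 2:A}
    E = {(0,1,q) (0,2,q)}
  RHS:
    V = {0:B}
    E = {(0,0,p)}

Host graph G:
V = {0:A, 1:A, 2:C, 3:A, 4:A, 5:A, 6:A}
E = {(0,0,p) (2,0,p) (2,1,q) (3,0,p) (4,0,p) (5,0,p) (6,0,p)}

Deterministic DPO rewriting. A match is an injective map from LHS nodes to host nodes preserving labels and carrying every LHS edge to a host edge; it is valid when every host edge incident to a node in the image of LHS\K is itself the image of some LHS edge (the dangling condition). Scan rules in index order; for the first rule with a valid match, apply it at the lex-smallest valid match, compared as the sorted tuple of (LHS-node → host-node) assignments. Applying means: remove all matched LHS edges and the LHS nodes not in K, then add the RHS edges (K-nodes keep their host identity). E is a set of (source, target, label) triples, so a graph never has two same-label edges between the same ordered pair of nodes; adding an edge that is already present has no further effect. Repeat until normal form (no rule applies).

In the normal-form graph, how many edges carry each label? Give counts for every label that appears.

initial: |V|=7 |E|=7  E = 0-p->0 2-p->0 2-q->1 3-p->0 4-p->0 5-p->0 6-p->0
step 1: apply R0 at {0↦3, 1↦0}  → |V|=6 |E|=6  E = 0-p->0 2-p->0 2-q->1 4-p->0 5-p->0 6-p->0
step 2: apply R0 at {0↦4, 1↦0}  → |V|=5 |E|=5  E = 0-p->0 2-p->0 2-q->1 5-p->0 6-p->0
step 3: apply R0 at {0↦5, 1↦0}  → |V|=4 |E|=4  E = 0-p->0 2-p->0 2-q->1 6-p->0
step 4: apply R0 at {0↦6, 1↦0}  → |V|=3 |E|=3  E = 0-p->0 2-p->0 2-q->1
final graph: no rule applies after step 4
NF edges: [(0, 0, 'p'), (2, 0, 'p'), (2, 1, 'q')]

Answer: p:2 q:1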